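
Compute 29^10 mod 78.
55

Repeated squaring. Binary of 10 = 1010.
29^1 ≡ 29 (mod 78); 29^2 ≡ 61 (mod 78); 29^4 ≡ 55 (mod 78); 29^8 ≡ 61 (mod 78)
29^10 = 29^2 × 29^8 ≡ 55 (mod 78)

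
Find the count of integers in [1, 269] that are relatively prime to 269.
268

269 = 269
φ(n) = n × ∏(1 - 1/p) for each prime p dividing n
φ(269) = 269 × (1 - 1/269) = 268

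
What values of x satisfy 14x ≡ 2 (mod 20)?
x ≡ 3 (mod 10)

gcd(14, 20) = 2, which divides 2, so solutions exist.
Divide through by 2: 7x ≡ 1 (mod 10).
Find 7^(-1) mod 10 by the extended Euclidean algorithm:
10 = 1 × 7 + 3  ⟹  3 = (1)·10 + (-1)·7
7 = 2 × 3 + 1  ⟹  1 = (-2)·10 + (3)·7
So (3)·7 ≡ 1 (mod 10), i.e. 7^(-1) ≡ 3 (mod 10).
x ≡ 3 × 1 = 3 ≡ 3 (mod 10).
Check: 14 × 3 = 42 ≡ 2 (mod 20).
x ≡ 3 (mod 10), giving 2 solutions mod 20.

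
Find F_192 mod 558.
144

Matrix identity: Q^n = [[F_(n+1), F_n], [F_n, F_(n-1)]] with Q = [[1,1],[1,0]].
n = 192 = 11000000₂. Square-and-multiply, entries mod 558:
Q^1 = [[1,1],[1,0]]
Q^3 = (Q^1)²·Q = [[3,2],[2,1]]
Q^6 = (Q^3)² = [[13,8],[8,5]]
Q^12 = (Q^6)² = [[233,144],[144,89]]
Q^24 = (Q^12)² = [[253,54],[54,199]]
Q^48 = (Q^24)² = [[523,414],[414,109]]
Q^96 = (Q^48)² = [[199,504],[504,253]]
Q^192 = (Q^96)² = [[109,144],[144,523]]
F_192 mod 558 = Q^192[0][1] = 144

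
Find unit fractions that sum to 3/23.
1/8 + 1/184

Greedy algorithm:
3/23: ceiling(23/3) = 8, use 1/8
1/184: ceiling(184/1) = 184, use 1/184
Result: 3/23 = 1/8 + 1/184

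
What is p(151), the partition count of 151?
45060624582

p(n) counts ways to write n as a sum of positive integers (order ignored).
Euler's pentagonal recurrence: p(k) = p(k-1) + p(k-2) - p(k-5) - p(k-7) + p(k-12) + p(k-15) - ... (offsets j(3j∓1)/2, signs ++--, p(0)=1, p(<0)=0).
DP table for k = 0..150: p(0)=1, p(1)=1, p(2)=2, p(3)=3, p(4)=5, p(5)=7, p(6)=11, p(7)=15, p(8)=22, p(9)=30, p(10)=42, p(11)=56, p(12)=77, p(13)=101, p(14)=135, p(15)=176, p(16)=231, p(17)=297, p(18)=385, p(19)=490, p(20)=627, p(21)=792, p(22)=1002, p(23)=1255, p(24)=1575, p(25)=1958, p(26)=2436, p(27)=3010, p(28)=3718, p(29)=4565, p(30)=5604, p(31)=6842, p(32)=8349, p(33)=10143, p(34)=12310, p(35)=14883, p(36)=17977, p(37)=21637, p(38)=26015, p(39)=31185, p(40)=37338, p(41)=44583, p(42)=53174, p(43)=63261, p(44)=75175, p(45)=89134, p(46)=105558, p(47)=124754, p(48)=147273, p(49)=173525, p(50)=204226, p(51)=239943, p(52)=281589, p(53)=329931, p(54)=386155, p(55)=451276, p(56)=526823, p(57)=614154, p(58)=715220, p(59)=831820, p(60)=966467, p(61)=1121505, p(62)=1300156, p(63)=1505499, p(64)=1741630, p(65)=2012558, p(66)=2323520, p(67)=2679689, p(68)=3087735, p(69)=3554345, p(70)=4087968, p(71)=4697205, p(72)=5392783, p(73)=6185689, p(74)=7089500, p(75)=8118264, p(76)=9289091, p(77)=10619863, p(78)=12132164, p(79)=13848650, p(80)=15796476, p(81)=18004327, p(82)=20506255, p(83)=23338469, p(84)=26543660, p(85)=30167357, p(86)=34262962, p(87)=38887673, p(88)=44108109, p(89)=49995925, p(90)=56634173, p(91)=64112359, p(92)=72533807, p(93)=82010177, p(94)=92669720, p(95)=104651419, p(96)=118114304, p(97)=133230930, p(98)=150198136, p(99)=169229875, p(100)=190569292, p(101)=214481126, p(102)=241265379, p(103)=271248950, p(104)=304801365, p(105)=342325709, p(106)=384276336, p(107)=431149389, p(108)=483502844, p(109)=541946240, p(110)=607163746, p(111)=679903203, p(112)=761002156, p(113)=851376628, p(114)=952050665, p(115)=1064144451, p(116)=1188908248, p(117)=1327710076, p(118)=1482074143, p(119)=1653668665, p(120)=1844349560, p(121)=2056148051, p(122)=2291320912, p(123)=2552338241, p(124)=2841940500, p(125)=3163127352, p(126)=3519222692, p(127)=3913864295, p(128)=4351078600, p(129)=4835271870, p(130)=5371315400, p(131)=5964539504, p(132)=6620830889, p(133)=7346629512, p(134)=8149040695, p(135)=9035836076, p(136)=10015581680, p(137)=11097645016, p(138)=12292341831, p(139)=13610949895, p(140)=15065878135, p(141)=16670689208, p(142)=18440293320, p(143)=20390982757, p(144)=22540654445, p(145)=24908858009, p(146)=27517052599, p(147)=30388671978, p(148)=33549419497, p(149)=37027355200, p(150)=40853235313.
Final step: p(151) = p(150) + p(149) - p(146) - p(144) + p(139) + p(136) - p(129) - p(125) + p(116) + p(111) - p(100) - p(94) + p(81) + p(74) - p(59) - p(51) + p(34) + p(25) - p(6)
= 40853235313 + 37027355200 - 27517052599 - 22540654445 + 13610949895 + 10015581680 - 4835271870 - 3163127352 + 1188908248 + 679903203 - 190569292 - 92669720 + 18004327 + 7089500 - 831820 - 239943 + 12310 + 1958 - 11
= 45060624582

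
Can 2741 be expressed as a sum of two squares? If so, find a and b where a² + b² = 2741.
25² + 46² (a=25, b=46)

Factorization: 2741 = 2741
By Fermat: n is sum of two squares iff every prime p ≡ 3 (mod 4) appears to even power.
All primes ≡ 3 (mod 4) appear to even power.
Search a = 0, 1, 2, … for 2741 - a² a perfect square: first hit at a = 25: 2741 - 625 = 2116 = 46².
2741 = 25² + 46² = 625 + 2116 ✓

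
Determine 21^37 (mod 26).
21

Repeated squaring. Binary of 37 = 100101.
21^1 ≡ 21 (mod 26); 21^2 ≡ 25 (mod 26); 21^4 ≡ 1 (mod 26); 21^8 ≡ 1 (mod 26); 21^16 ≡ 1 (mod 26); 21^32 ≡ 1 (mod 26)
21^37 = 21^1 × 21^4 × 21^32 ≡ 21 (mod 26)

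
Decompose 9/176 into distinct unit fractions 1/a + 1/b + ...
1/20 + 1/880

Greedy algorithm:
9/176: ceiling(176/9) = 20, use 1/20
1/880: ceiling(880/1) = 880, use 1/880
Result: 9/176 = 1/20 + 1/880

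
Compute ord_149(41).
148

149 is prime, so ord(41) divides φ(149) = 148.
Divisors of 148: 1, 2, 4, 37, 74, 148.
Repeated squaring: 41^1 ≡ 41, 41^2 ≡ 42, 41^4 ≡ 125, 41^8 ≡ 129, 41^16 ≡ 102, 41^32 ≡ 123, 41^64 ≡ 80, 41^128 ≡ 142 (mod 149).
Test 41^d mod 149 for each divisor d in increasing order:
41^1 ≡ 41
41^2 ≡ 42
41^4 ≡ 125
41^37 = 41^32·41^4·41^1 ≡ 105
41^74 = 41^64·41^8·41^2 ≡ 148
41^148 = 41^128·41^16·41^4 ≡ 1  ← first divisor giving 1
The order is 148.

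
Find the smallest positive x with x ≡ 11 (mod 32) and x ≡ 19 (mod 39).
331

Using Chinese Remainder Theorem:
M = 32 × 39 = 1248
M1 = 39, M2 = 32
y1 = 39^(-1) mod 32 = 23
y2 = 32^(-1) mod 39 = 11
x = (11×39×23 + 19×32×11) mod 1248 = 331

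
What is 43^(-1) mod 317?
59

gcd(43, 317) = 1, so the inverse exists.
Extended Euclidean algorithm on (317, 43):
317 = 7 × 43 + 16  ⟹  16 = (1)·317 + (-7)·43
43 = 2 × 16 + 11  ⟹  11 = (-2)·317 + (15)·43
16 = 1 × 11 + 5  ⟹  5 = (3)·317 + (-22)·43
11 = 2 × 5 + 1  ⟹  1 = (-8)·317 + (59)·43
So (59)·43 ≡ 1 (mod 317), i.e. 43^(-1) ≡ 59 (mod 317).
Check: 43 × 59 = 2537 ≡ 1 (mod 317)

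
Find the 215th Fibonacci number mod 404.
105

Matrix identity: Q^n = [[F_(n+1), F_n], [F_n, F_(n-1)]] with Q = [[1,1],[1,0]].
n = 215 = 11010111₂. Square-and-multiply, entries mod 404:
Q^1 = [[1,1],[1,0]]
Q^3 = (Q^1)²·Q = [[3,2],[2,1]]
Q^6 = (Q^3)² = [[13,8],[8,5]]
Q^13 = (Q^6)²·Q = [[377,233],[233,144]]
Q^26 = (Q^13)² = [[74,193],[193,285]]
Q^53 = (Q^26)²·Q = [[104,305],[305,203]]
Q^107 = (Q^53)²·Q = [[324,13],[13,311]]
Q^215 = (Q^107)²·Q = [[280,105],[105,175]]
F_215 mod 404 = Q^215[0][1] = 105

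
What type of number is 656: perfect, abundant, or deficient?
deficient

Proper divisors of 656: sum = 1 + 2 + 4 + 8 + 16 + 41 + 82 + 164 + 328 = 646
Since 646 < 656, 656 is deficient.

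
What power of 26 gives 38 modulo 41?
35

Baby-step giant-step with step n = ⌈√41⌉ = 7.
Baby steps 26^j mod 41 (j:value) for j=0..6: 0:1, 1:26, 2:20, 3:28, 4:31, 5:27, 6:5.
Giant-step multiplier: 26^(-7) ≡ 26^(40-7) = 26^33 ≡ 6 (mod 41).
Giant steps γ_i = 38·6^i mod 41: γ_0=38, γ_1=23, γ_2=15, γ_3=8, γ_4=7, γ_5=1 (in table at j=0).
x = i·n + j = 5·7 + 0 = 35.
Check: 26^35 ≡ 38 (mod 41).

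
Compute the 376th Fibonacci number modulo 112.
91

Matrix identity: Q^n = [[F_(n+1), F_n], [F_n, F_(n-1)]] with Q = [[1,1],[1,0]].
n = 376 = 101111000₂. Square-and-multiply, entries mod 112:
Q^1 = [[1,1],[1,0]]
Q^2 = (Q^1)² = [[2,1],[1,1]]
Q^5 = (Q^2)²·Q = [[8,5],[5,3]]
Q^11 = (Q^5)²·Q = [[32,89],[89,55]]
Q^23 = (Q^11)²·Q = [[0,97],[97,15]]
Q^47 = (Q^23)²·Q = [[0,1],[1,111]]
Q^94 = (Q^47)² = [[1,111],[111,2]]
Q^188 = (Q^94)² = [[2,109],[109,5]]
Q^376 = (Q^188)² = [[13,91],[91,34]]
F_376 mod 112 = Q^376[0][1] = 91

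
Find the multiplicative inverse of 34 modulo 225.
139

gcd(34, 225) = 1, so the inverse exists.
Extended Euclidean algorithm on (225, 34):
225 = 6 × 34 + 21  ⟹  21 = (1)·225 + (-6)·34
34 = 1 × 21 + 13  ⟹  13 = (-1)·225 + (7)·34
21 = 1 × 13 + 8  ⟹  8 = (2)·225 + (-13)·34
13 = 1 × 8 + 5  ⟹  5 = (-3)·225 + (20)·34
8 = 1 × 5 + 3  ⟹  3 = (5)·225 + (-33)·34
5 = 1 × 3 + 2  ⟹  2 = (-8)·225 + (53)·34
3 = 1 × 2 + 1  ⟹  1 = (13)·225 + (-86)·34
So (-86)·34 ≡ 1 (mod 225), i.e. 34^(-1) ≡ -86 ≡ 139 (mod 225).
Check: 34 × 139 = 4726 ≡ 1 (mod 225)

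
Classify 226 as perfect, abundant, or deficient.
deficient

Proper divisors of 226: sum = 1 + 2 + 113 = 116
Since 116 < 226, 226 is deficient.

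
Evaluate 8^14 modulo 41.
4

Repeated squaring. Binary of 14 = 1110.
8^1 ≡ 8 (mod 41); 8^2 ≡ 23 (mod 41); 8^4 ≡ 37 (mod 41); 8^8 ≡ 16 (mod 41)
8^14 = 8^2 × 8^4 × 8^8 ≡ 4 (mod 41)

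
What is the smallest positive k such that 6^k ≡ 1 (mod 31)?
6

31 is prime, so ord(6) divides φ(31) = 30.
Divisors of 30: 1, 2, 3, 5, 6, 10, 15, 30.
Repeated squaring: 6^1 ≡ 6, 6^2 ≡ 5, 6^4 ≡ 25, 6^8 ≡ 5, 6^16 ≡ 25 (mod 31).
Test 6^d mod 31 for each divisor d in increasing order:
6^1 ≡ 6
6^2 ≡ 5
6^3 = 6^2·6^1 ≡ 30
6^5 = 6^4·6^1 ≡ 26
6^6 = 6^4·6^2 ≡ 1  ← first divisor giving 1
The order is 6.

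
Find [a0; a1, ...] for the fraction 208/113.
[1; 1, 5, 3, 1, 1, 2]

Euclidean algorithm steps:
208 = 1 × 113 + 95
113 = 1 × 95 + 18
95 = 5 × 18 + 5
18 = 3 × 5 + 3
5 = 1 × 3 + 2
3 = 1 × 2 + 1
2 = 2 × 1 + 0
Continued fraction: [1; 1, 5, 3, 1, 1, 2]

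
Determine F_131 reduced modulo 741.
632

Matrix identity: Q^n = [[F_(n+1), F_n], [F_n, F_(n-1)]] with Q = [[1,1],[1,0]].
n = 131 = 10000011₂. Square-and-multiply, entries mod 741:
Q^1 = [[1,1],[1,0]]
Q^2 = (Q^1)² = [[2,1],[1,1]]
Q^4 = (Q^2)² = [[5,3],[3,2]]
Q^8 = (Q^4)² = [[34,21],[21,13]]
Q^16 = (Q^8)² = [[115,246],[246,610]]
Q^32 = (Q^16)² = [[382,510],[510,613]]
Q^65 = (Q^32)²·Q = [[562,697],[697,606]]
Q^131 = (Q^65)²·Q = [[369,632],[632,478]]
F_131 mod 741 = Q^131[0][1] = 632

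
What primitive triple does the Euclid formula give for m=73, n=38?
(3885, 5548, 6773)

Euclid's formula: a = m² - n², b = 2mn, c = m² + n²
m = 73, n = 38
a = 73² - 38² = 5329 - 1444 = 3885
b = 2 × 73 × 38 = 5548
c = 73² + 38² = 5329 + 1444 = 6773
Verification: 3885² + 5548² = 15093225 + 30780304 = 45873529 = 6773² ✓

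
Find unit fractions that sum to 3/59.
1/20 + 1/1180

Greedy algorithm:
3/59: ceiling(59/3) = 20, use 1/20
1/1180: ceiling(1180/1) = 1180, use 1/1180
Result: 3/59 = 1/20 + 1/1180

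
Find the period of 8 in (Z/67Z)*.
22

67 is prime, so ord(8) divides φ(67) = 66.
Divisors of 66: 1, 2, 3, 6, 11, 22, 33, 66.
Repeated squaring: 8^1 ≡ 8, 8^2 ≡ 64, 8^4 ≡ 9, 8^8 ≡ 14, 8^16 ≡ 62, 8^32 ≡ 25, 8^64 ≡ 22 (mod 67).
Test 8^d mod 67 for each divisor d in increasing order:
8^1 ≡ 8
8^2 ≡ 64
8^3 = 8^2·8^1 ≡ 43
8^6 = 8^4·8^2 ≡ 40
8^11 = 8^8·8^2·8^1 ≡ 66
8^22 = 8^16·8^4·8^2 ≡ 1  ← first divisor giving 1
The order is 22.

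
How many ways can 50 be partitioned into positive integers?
204226

p(n) counts ways to write n as a sum of positive integers (order ignored).
Euler's pentagonal recurrence: p(k) = p(k-1) + p(k-2) - p(k-5) - p(k-7) + p(k-12) + p(k-15) - ... (offsets j(3j∓1)/2, signs ++--, p(0)=1, p(<0)=0).
DP table for k = 0..49: p(0)=1, p(1)=1, p(2)=2, p(3)=3, p(4)=5, p(5)=7, p(6)=11, p(7)=15, p(8)=22, p(9)=30, p(10)=42, p(11)=56, p(12)=77, p(13)=101, p(14)=135, p(15)=176, p(16)=231, p(17)=297, p(18)=385, p(19)=490, p(20)=627, p(21)=792, p(22)=1002, p(23)=1255, p(24)=1575, p(25)=1958, p(26)=2436, p(27)=3010, p(28)=3718, p(29)=4565, p(30)=5604, p(31)=6842, p(32)=8349, p(33)=10143, p(34)=12310, p(35)=14883, p(36)=17977, p(37)=21637, p(38)=26015, p(39)=31185, p(40)=37338, p(41)=44583, p(42)=53174, p(43)=63261, p(44)=75175, p(45)=89134, p(46)=105558, p(47)=124754, p(48)=147273, p(49)=173525.
Final step: p(50) = p(49) + p(48) - p(45) - p(43) + p(38) + p(35) - p(28) - p(24) + p(15) + p(10)
= 173525 + 147273 - 89134 - 63261 + 26015 + 14883 - 3718 - 1575 + 176 + 42
= 204226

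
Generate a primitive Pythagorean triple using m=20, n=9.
(319, 360, 481)

Euclid's formula: a = m² - n², b = 2mn, c = m² + n²
m = 20, n = 9
a = 20² - 9² = 400 - 81 = 319
b = 2 × 20 × 9 = 360
c = 20² + 9² = 400 + 81 = 481
Verification: 319² + 360² = 101761 + 129600 = 231361 = 481² ✓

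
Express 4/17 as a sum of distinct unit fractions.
1/5 + 1/29 + 1/1233 + 1/3039345

Greedy algorithm:
4/17: ceiling(17/4) = 5, use 1/5
3/85: ceiling(85/3) = 29, use 1/29
2/2465: ceiling(2465/2) = 1233, use 1/1233
1/3039345: ceiling(3039345/1) = 3039345, use 1/3039345
Result: 4/17 = 1/5 + 1/29 + 1/1233 + 1/3039345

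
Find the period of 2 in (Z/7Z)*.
3

7 is prime, so ord(2) divides φ(7) = 6.
Divisors of 6: 1, 2, 3, 6.
Repeated squaring: 2^1 ≡ 2, 2^2 ≡ 4, 2^4 ≡ 2 (mod 7).
Test 2^d mod 7 for each divisor d in increasing order:
2^1 ≡ 2
2^2 ≡ 4
2^3 = 2^2·2^1 ≡ 1  ← first divisor giving 1
The order is 3.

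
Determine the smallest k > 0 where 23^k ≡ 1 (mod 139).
46

139 is prime, so ord(23) divides φ(139) = 138.
Divisors of 138: 1, 2, 3, 6, 23, 46, 69, 138.
Repeated squaring: 23^1 ≡ 23, 23^2 ≡ 112, 23^4 ≡ 34, 23^8 ≡ 44, 23^16 ≡ 129, 23^32 ≡ 100, 23^64 ≡ 131, 23^128 ≡ 64 (mod 139).
Test 23^d mod 139 for each divisor d in increasing order:
23^1 ≡ 23
23^2 ≡ 112
23^3 = 23^2·23^1 ≡ 74
23^6 = 23^4·23^2 ≡ 55
23^23 = 23^16·23^4·23^2·23^1 ≡ 138
23^46 = 23^32·23^8·23^4·23^2 ≡ 1  ← first divisor giving 1
The order is 46.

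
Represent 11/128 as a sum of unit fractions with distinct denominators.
1/12 + 1/384

Greedy algorithm:
11/128: ceiling(128/11) = 12, use 1/12
1/384: ceiling(384/1) = 384, use 1/384
Result: 11/128 = 1/12 + 1/384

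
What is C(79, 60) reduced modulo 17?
16

Using Lucas' theorem:
Write n=79 and k=60 in base 17:
n in base 17: [4, 11]
k in base 17: [3, 9]
C(79,60) mod 17 = ∏ C(n_i, k_i) mod 17
Digit binomials (mod 17): C(4,3) = 4; C(11,9) = 55 ≡ 4
Product: 4 × 4 = 16 ≡ 16 (mod 17)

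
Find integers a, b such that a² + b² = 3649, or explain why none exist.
7² + 60² (a=7, b=60)

Factorization: 3649 = 41 × 89
By Fermat: n is sum of two squares iff every prime p ≡ 3 (mod 4) appears to even power.
All primes ≡ 3 (mod 4) appear to even power.
Search a = 0, 1, 2, … for 3649 - a² a perfect square: first hit at a = 7: 3649 - 49 = 3600 = 60².
3649 = 7² + 60² = 49 + 3600 ✓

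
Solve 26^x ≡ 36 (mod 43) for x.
28

Baby-step giant-step with step n = ⌈√43⌉ = 7.
Baby steps 26^j mod 43 (j:value) for j=0..6: 0:1, 1:26, 2:31, 3:32, 4:15, 5:3, 6:35.
Giant-step multiplier: 26^(-7) ≡ 26^(42-7) = 26^35 ≡ 37 (mod 43).
Giant steps γ_i = 36·37^i mod 43: γ_0=36, γ_1=42, γ_2=6, γ_3=7, γ_4=1 (in table at j=0).
x = i·n + j = 4·7 + 0 = 28.
Check: 26^28 ≡ 36 (mod 43).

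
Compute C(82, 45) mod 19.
0

Using Lucas' theorem:
Write n=82 and k=45 in base 19:
n in base 19: [4, 6]
k in base 19: [2, 7]
C(82,45) mod 19 = ∏ C(n_i, k_i) mod 19
Digit binomials (mod 19): C(4,2) = 6; C(6,7) = 0 (k_i > n_i)
Product: 6 × 0 = 0 ≡ 0 (mod 19)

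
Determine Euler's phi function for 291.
192

291 = 3 × 97
φ(n) = n × ∏(1 - 1/p) for each prime p dividing n
φ(291) = 291 × (1 - 1/3) × (1 - 1/97) = 192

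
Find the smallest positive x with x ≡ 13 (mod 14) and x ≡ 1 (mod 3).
13

Using Chinese Remainder Theorem:
M = 14 × 3 = 42
M1 = 3, M2 = 14
y1 = 3^(-1) mod 14 = 5
y2 = 14^(-1) mod 3 = 2
x = (13×3×5 + 1×14×2) mod 42 = 13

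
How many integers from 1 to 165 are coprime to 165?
80

165 = 3 × 5 × 11
φ(n) = n × ∏(1 - 1/p) for each prime p dividing n
φ(165) = 165 × (1 - 1/3) × (1 - 1/5) × (1 - 1/11) = 80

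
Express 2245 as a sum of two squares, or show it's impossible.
6² + 47² (a=6, b=47)

Factorization: 2245 = 5 × 449
By Fermat: n is sum of two squares iff every prime p ≡ 3 (mod 4) appears to even power.
All primes ≡ 3 (mod 4) appear to even power.
Search a = 0, 1, 2, … for 2245 - a² a perfect square: first hit at a = 6: 2245 - 36 = 2209 = 47².
2245 = 6² + 47² = 36 + 2209 ✓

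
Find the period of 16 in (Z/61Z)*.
15

61 is prime, so ord(16) divides φ(61) = 60.
Divisors of 60: 1, 2, 3, 4, 5, 6, 10, 12, 15, 20, 30, 60.
Repeated squaring: 16^1 ≡ 16, 16^2 ≡ 12, 16^4 ≡ 22, 16^8 ≡ 57, 16^16 ≡ 16, 16^32 ≡ 12 (mod 61).
Test 16^d mod 61 for each divisor d in increasing order:
16^1 ≡ 16
16^2 ≡ 12
16^3 = 16^2·16^1 ≡ 9
16^4 ≡ 22
16^5 = 16^4·16^1 ≡ 47
16^6 = 16^4·16^2 ≡ 20
16^10 = 16^8·16^2 ≡ 13
16^12 = 16^8·16^4 ≡ 34
16^15 = 16^8·16^4·16^2·16^1 ≡ 1  ← first divisor giving 1
The order is 15.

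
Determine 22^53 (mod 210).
22

Repeated squaring. Binary of 53 = 110101.
22^1 ≡ 22 (mod 210); 22^2 ≡ 64 (mod 210); 22^4 ≡ 106 (mod 210); 22^8 ≡ 106 (mod 210); 22^16 ≡ 106 (mod 210); 22^32 ≡ 106 (mod 210)
22^53 = 22^1 × 22^4 × 22^16 × 22^32 ≡ 22 (mod 210)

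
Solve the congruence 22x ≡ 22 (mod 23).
x ≡ 1 (mod 23)

gcd(22, 23) = 1, which divides 22, so solutions exist.
Find 22^(-1) mod 23 by the extended Euclidean algorithm:
23 = 1 × 22 + 1  ⟹  1 = (1)·23 + (-1)·22
So (-1)·22 ≡ 1 (mod 23), i.e. 22^(-1) ≡ -1 ≡ 22 (mod 23).
x ≡ 22 × 22 = 484 ≡ 1 (mod 23).
Check: 22 × 1 = 22 ≡ 22 (mod 23).
Unique solution: x ≡ 1 (mod 23)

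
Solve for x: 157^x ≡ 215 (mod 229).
70

Baby-step giant-step with step n = ⌈√229⌉ = 16.
Baby steps 157^j mod 229 (j:value) for j=0..15: 0:1, 1:157, 2:146, 3:22, 4:19, 5:6, 6:26, 7:189, 8:132, 9:114, 10:36, 11:156, 12:218, 13:105, 14:226, 15:216.
Giant-step multiplier: 157^(-16) ≡ 157^(228-16) = 157^212 ≡ 126 (mod 229).
Giant steps γ_i = 215·126^i mod 229: γ_0=215, γ_1=68, γ_2=95, γ_3=62, γ_4=26 (in table at j=6).
x = i·n + j = 4·16 + 6 = 70.
Check: 157^70 ≡ 215 (mod 229).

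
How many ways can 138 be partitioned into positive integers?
12292341831

p(n) counts ways to write n as a sum of positive integers (order ignored).
Euler's pentagonal recurrence: p(k) = p(k-1) + p(k-2) - p(k-5) - p(k-7) + p(k-12) + p(k-15) - ... (offsets j(3j∓1)/2, signs ++--, p(0)=1, p(<0)=0).
DP table for k = 0..137: p(0)=1, p(1)=1, p(2)=2, p(3)=3, p(4)=5, p(5)=7, p(6)=11, p(7)=15, p(8)=22, p(9)=30, p(10)=42, p(11)=56, p(12)=77, p(13)=101, p(14)=135, p(15)=176, p(16)=231, p(17)=297, p(18)=385, p(19)=490, p(20)=627, p(21)=792, p(22)=1002, p(23)=1255, p(24)=1575, p(25)=1958, p(26)=2436, p(27)=3010, p(28)=3718, p(29)=4565, p(30)=5604, p(31)=6842, p(32)=8349, p(33)=10143, p(34)=12310, p(35)=14883, p(36)=17977, p(37)=21637, p(38)=26015, p(39)=31185, p(40)=37338, p(41)=44583, p(42)=53174, p(43)=63261, p(44)=75175, p(45)=89134, p(46)=105558, p(47)=124754, p(48)=147273, p(49)=173525, p(50)=204226, p(51)=239943, p(52)=281589, p(53)=329931, p(54)=386155, p(55)=451276, p(56)=526823, p(57)=614154, p(58)=715220, p(59)=831820, p(60)=966467, p(61)=1121505, p(62)=1300156, p(63)=1505499, p(64)=1741630, p(65)=2012558, p(66)=2323520, p(67)=2679689, p(68)=3087735, p(69)=3554345, p(70)=4087968, p(71)=4697205, p(72)=5392783, p(73)=6185689, p(74)=7089500, p(75)=8118264, p(76)=9289091, p(77)=10619863, p(78)=12132164, p(79)=13848650, p(80)=15796476, p(81)=18004327, p(82)=20506255, p(83)=23338469, p(84)=26543660, p(85)=30167357, p(86)=34262962, p(87)=38887673, p(88)=44108109, p(89)=49995925, p(90)=56634173, p(91)=64112359, p(92)=72533807, p(93)=82010177, p(94)=92669720, p(95)=104651419, p(96)=118114304, p(97)=133230930, p(98)=150198136, p(99)=169229875, p(100)=190569292, p(101)=214481126, p(102)=241265379, p(103)=271248950, p(104)=304801365, p(105)=342325709, p(106)=384276336, p(107)=431149389, p(108)=483502844, p(109)=541946240, p(110)=607163746, p(111)=679903203, p(112)=761002156, p(113)=851376628, p(114)=952050665, p(115)=1064144451, p(116)=1188908248, p(117)=1327710076, p(118)=1482074143, p(119)=1653668665, p(120)=1844349560, p(121)=2056148051, p(122)=2291320912, p(123)=2552338241, p(124)=2841940500, p(125)=3163127352, p(126)=3519222692, p(127)=3913864295, p(128)=4351078600, p(129)=4835271870, p(130)=5371315400, p(131)=5964539504, p(132)=6620830889, p(133)=7346629512, p(134)=8149040695, p(135)=9035836076, p(136)=10015581680, p(137)=11097645016.
Final step: p(138) = p(137) + p(136) - p(133) - p(131) + p(126) + p(123) - p(116) - p(112) + p(103) + p(98) - p(87) - p(81) + p(68) + p(61) - p(46) - p(38) + p(21) + p(12)
= 11097645016 + 10015581680 - 7346629512 - 5964539504 + 3519222692 + 2552338241 - 1188908248 - 761002156 + 271248950 + 150198136 - 38887673 - 18004327 + 3087735 + 1121505 - 105558 - 26015 + 792 + 77
= 12292341831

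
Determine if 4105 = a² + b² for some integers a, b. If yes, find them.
3² + 64² (a=3, b=64)

Factorization: 4105 = 5 × 821
By Fermat: n is sum of two squares iff every prime p ≡ 3 (mod 4) appears to even power.
All primes ≡ 3 (mod 4) appear to even power.
Search a = 0, 1, 2, … for 4105 - a² a perfect square: first hit at a = 3: 4105 - 9 = 4096 = 64².
4105 = 3² + 64² = 9 + 4096 ✓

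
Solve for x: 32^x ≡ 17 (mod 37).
23

Baby-step giant-step with step n = ⌈√37⌉ = 7.
Baby steps 32^j mod 37 (j:value) for j=0..6: 0:1, 1:32, 2:25, 3:23, 4:33, 5:20, 6:11.
Giant-step multiplier: 32^(-7) ≡ 32^(36-7) = 32^29 ≡ 2 (mod 37).
Giant steps γ_i = 17·2^i mod 37: γ_0=17, γ_1=34, γ_2=31, γ_3=25 (in table at j=2).
x = i·n + j = 3·7 + 2 = 23.
Check: 32^23 ≡ 17 (mod 37).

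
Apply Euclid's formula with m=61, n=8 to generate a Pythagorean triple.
(3657, 976, 3785)

Euclid's formula: a = m² - n², b = 2mn, c = m² + n²
m = 61, n = 8
a = 61² - 8² = 3721 - 64 = 3657
b = 2 × 61 × 8 = 976
c = 61² + 8² = 3721 + 64 = 3785
Verification: 3657² + 976² = 13373649 + 952576 = 14326225 = 3785² ✓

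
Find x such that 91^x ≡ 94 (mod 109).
34

Baby-step giant-step with step n = ⌈√109⌉ = 11.
Baby steps 91^j mod 109 (j:value) for j=0..10: 0:1, 1:91, 2:106, 3:54, 4:9, 5:56, 6:82, 7:50, 8:81, 9:68, 10:84.
Giant-step multiplier: 91^(-11) ≡ 91^(108-11) = 91^97 ≡ 39 (mod 109).
Giant steps γ_i = 94·39^i mod 109: γ_0=94, γ_1=69, γ_2=75, γ_3=91 (in table at j=1).
x = i·n + j = 3·11 + 1 = 34.
Check: 91^34 ≡ 94 (mod 109).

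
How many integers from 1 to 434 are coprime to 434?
180

434 = 2 × 7 × 31
φ(n) = n × ∏(1 - 1/p) for each prime p dividing n
φ(434) = 434 × (1 - 1/2) × (1 - 1/7) × (1 - 1/31) = 180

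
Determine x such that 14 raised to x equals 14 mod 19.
1

Baby-step giant-step with step n = ⌈√19⌉ = 5.
Baby steps 14^j mod 19 (j:value) for j=0..4: 0:1, 1:14, 2:6, 3:8, 4:17.
h = 14 is already in the table at j=1, so x = 1.
Check: 14^1 ≡ 14 (mod 19).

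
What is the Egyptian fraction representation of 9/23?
1/3 + 1/18 + 1/414

Greedy algorithm:
9/23: ceiling(23/9) = 3, use 1/3
4/69: ceiling(69/4) = 18, use 1/18
1/414: ceiling(414/1) = 414, use 1/414
Result: 9/23 = 1/3 + 1/18 + 1/414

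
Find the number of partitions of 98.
150198136

p(n) counts ways to write n as a sum of positive integers (order ignored).
Euler's pentagonal recurrence: p(k) = p(k-1) + p(k-2) - p(k-5) - p(k-7) + p(k-12) + p(k-15) - ... (offsets j(3j∓1)/2, signs ++--, p(0)=1, p(<0)=0).
DP table for k = 0..97: p(0)=1, p(1)=1, p(2)=2, p(3)=3, p(4)=5, p(5)=7, p(6)=11, p(7)=15, p(8)=22, p(9)=30, p(10)=42, p(11)=56, p(12)=77, p(13)=101, p(14)=135, p(15)=176, p(16)=231, p(17)=297, p(18)=385, p(19)=490, p(20)=627, p(21)=792, p(22)=1002, p(23)=1255, p(24)=1575, p(25)=1958, p(26)=2436, p(27)=3010, p(28)=3718, p(29)=4565, p(30)=5604, p(31)=6842, p(32)=8349, p(33)=10143, p(34)=12310, p(35)=14883, p(36)=17977, p(37)=21637, p(38)=26015, p(39)=31185, p(40)=37338, p(41)=44583, p(42)=53174, p(43)=63261, p(44)=75175, p(45)=89134, p(46)=105558, p(47)=124754, p(48)=147273, p(49)=173525, p(50)=204226, p(51)=239943, p(52)=281589, p(53)=329931, p(54)=386155, p(55)=451276, p(56)=526823, p(57)=614154, p(58)=715220, p(59)=831820, p(60)=966467, p(61)=1121505, p(62)=1300156, p(63)=1505499, p(64)=1741630, p(65)=2012558, p(66)=2323520, p(67)=2679689, p(68)=3087735, p(69)=3554345, p(70)=4087968, p(71)=4697205, p(72)=5392783, p(73)=6185689, p(74)=7089500, p(75)=8118264, p(76)=9289091, p(77)=10619863, p(78)=12132164, p(79)=13848650, p(80)=15796476, p(81)=18004327, p(82)=20506255, p(83)=23338469, p(84)=26543660, p(85)=30167357, p(86)=34262962, p(87)=38887673, p(88)=44108109, p(89)=49995925, p(90)=56634173, p(91)=64112359, p(92)=72533807, p(93)=82010177, p(94)=92669720, p(95)=104651419, p(96)=118114304, p(97)=133230930.
Final step: p(98) = p(97) + p(96) - p(93) - p(91) + p(86) + p(83) - p(76) - p(72) + p(63) + p(58) - p(47) - p(41) + p(28) + p(21) - p(6)
= 133230930 + 118114304 - 82010177 - 64112359 + 34262962 + 23338469 - 9289091 - 5392783 + 1505499 + 715220 - 124754 - 44583 + 3718 + 792 - 11
= 150198136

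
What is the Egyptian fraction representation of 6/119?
1/20 + 1/2380

Greedy algorithm:
6/119: ceiling(119/6) = 20, use 1/20
1/2380: ceiling(2380/1) = 2380, use 1/2380
Result: 6/119 = 1/20 + 1/2380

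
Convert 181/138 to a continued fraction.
[1; 3, 4, 1, 3, 2]

Euclidean algorithm steps:
181 = 1 × 138 + 43
138 = 3 × 43 + 9
43 = 4 × 9 + 7
9 = 1 × 7 + 2
7 = 3 × 2 + 1
2 = 2 × 1 + 0
Continued fraction: [1; 3, 4, 1, 3, 2]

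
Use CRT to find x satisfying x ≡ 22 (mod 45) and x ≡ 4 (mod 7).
67

Using Chinese Remainder Theorem:
M = 45 × 7 = 315
M1 = 7, M2 = 45
y1 = 7^(-1) mod 45 = 13
y2 = 45^(-1) mod 7 = 5
x = (22×7×13 + 4×45×5) mod 315 = 67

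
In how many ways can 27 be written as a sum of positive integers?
3010

p(n) counts ways to write n as a sum of positive integers (order ignored).
Euler's pentagonal recurrence: p(k) = p(k-1) + p(k-2) - p(k-5) - p(k-7) + p(k-12) + p(k-15) - ... (offsets j(3j∓1)/2, signs ++--, p(0)=1, p(<0)=0).
DP table for k = 0..26: p(0)=1, p(1)=1, p(2)=2, p(3)=3, p(4)=5, p(5)=7, p(6)=11, p(7)=15, p(8)=22, p(9)=30, p(10)=42, p(11)=56, p(12)=77, p(13)=101, p(14)=135, p(15)=176, p(16)=231, p(17)=297, p(18)=385, p(19)=490, p(20)=627, p(21)=792, p(22)=1002, p(23)=1255, p(24)=1575, p(25)=1958, p(26)=2436.
Final step: p(27) = p(26) + p(25) - p(22) - p(20) + p(15) + p(12) - p(5) - p(1)
= 2436 + 1958 - 1002 - 627 + 176 + 77 - 7 - 1
= 3010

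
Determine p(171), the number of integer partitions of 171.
301384802048

p(n) counts ways to write n as a sum of positive integers (order ignored).
Euler's pentagonal recurrence: p(k) = p(k-1) + p(k-2) - p(k-5) - p(k-7) + p(k-12) + p(k-15) - ... (offsets j(3j∓1)/2, signs ++--, p(0)=1, p(<0)=0).
DP table for k = 0..170: p(0)=1, p(1)=1, p(2)=2, p(3)=3, p(4)=5, p(5)=7, p(6)=11, p(7)=15, p(8)=22, p(9)=30, p(10)=42, p(11)=56, p(12)=77, p(13)=101, p(14)=135, p(15)=176, p(16)=231, p(17)=297, p(18)=385, p(19)=490, p(20)=627, p(21)=792, p(22)=1002, p(23)=1255, p(24)=1575, p(25)=1958, p(26)=2436, p(27)=3010, p(28)=3718, p(29)=4565, p(30)=5604, p(31)=6842, p(32)=8349, p(33)=10143, p(34)=12310, p(35)=14883, p(36)=17977, p(37)=21637, p(38)=26015, p(39)=31185, p(40)=37338, p(41)=44583, p(42)=53174, p(43)=63261, p(44)=75175, p(45)=89134, p(46)=105558, p(47)=124754, p(48)=147273, p(49)=173525, p(50)=204226, p(51)=239943, p(52)=281589, p(53)=329931, p(54)=386155, p(55)=451276, p(56)=526823, p(57)=614154, p(58)=715220, p(59)=831820, p(60)=966467, p(61)=1121505, p(62)=1300156, p(63)=1505499, p(64)=1741630, p(65)=2012558, p(66)=2323520, p(67)=2679689, p(68)=3087735, p(69)=3554345, p(70)=4087968, p(71)=4697205, p(72)=5392783, p(73)=6185689, p(74)=7089500, p(75)=8118264, p(76)=9289091, p(77)=10619863, p(78)=12132164, p(79)=13848650, p(80)=15796476, p(81)=18004327, p(82)=20506255, p(83)=23338469, p(84)=26543660, p(85)=30167357, p(86)=34262962, p(87)=38887673, p(88)=44108109, p(89)=49995925, p(90)=56634173, p(91)=64112359, p(92)=72533807, p(93)=82010177, p(94)=92669720, p(95)=104651419, p(96)=118114304, p(97)=133230930, p(98)=150198136, p(99)=169229875, p(100)=190569292, p(101)=214481126, p(102)=241265379, p(103)=271248950, p(104)=304801365, p(105)=342325709, p(106)=384276336, p(107)=431149389, p(108)=483502844, p(109)=541946240, p(110)=607163746, p(111)=679903203, p(112)=761002156, p(113)=851376628, p(114)=952050665, p(115)=1064144451, p(116)=1188908248, p(117)=1327710076, p(118)=1482074143, p(119)=1653668665, p(120)=1844349560, p(121)=2056148051, p(122)=2291320912, p(123)=2552338241, p(124)=2841940500, p(125)=3163127352, p(126)=3519222692, p(127)=3913864295, p(128)=4351078600, p(129)=4835271870, p(130)=5371315400, p(131)=5964539504, p(132)=6620830889, p(133)=7346629512, p(134)=8149040695, p(135)=9035836076, p(136)=10015581680, p(137)=11097645016, p(138)=12292341831, p(139)=13610949895, p(140)=15065878135, p(141)=16670689208, p(142)=18440293320, p(143)=20390982757, p(144)=22540654445, p(145)=24908858009, p(146)=27517052599, p(147)=30388671978, p(148)=33549419497, p(149)=37027355200, p(150)=40853235313, p(151)=45060624582, p(152)=49686288421, p(153)=54770336324, p(154)=60356673280, p(155)=66493182097, p(156)=73232243759, p(157)=80630964769, p(158)=88751778802, p(159)=97662728555, p(160)=107438159466, p(161)=118159068427, p(162)=129913904637, p(163)=142798995930, p(164)=156919475295, p(165)=172389800255, p(166)=189334822579, p(167)=207890420102, p(168)=228204732751, p(169)=250438925115, p(170)=274768617130.
Final step: p(171) = p(170) + p(169) - p(166) - p(164) + p(159) + p(156) - p(149) - p(145) + p(136) + p(131) - p(120) - p(114) + p(101) + p(94) - p(79) - p(71) + p(54) + p(45) - p(26) - p(16)
= 274768617130 + 250438925115 - 189334822579 - 156919475295 + 97662728555 + 73232243759 - 37027355200 - 24908858009 + 10015581680 + 5964539504 - 1844349560 - 952050665 + 214481126 + 92669720 - 13848650 - 4697205 + 386155 + 89134 - 2436 - 231
= 301384802048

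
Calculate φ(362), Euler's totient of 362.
180

362 = 2 × 181
φ(n) = n × ∏(1 - 1/p) for each prime p dividing n
φ(362) = 362 × (1 - 1/2) × (1 - 1/181) = 180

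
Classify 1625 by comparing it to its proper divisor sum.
deficient

Proper divisors of 1625: sum = 1 + 5 + 13 + 25 + 65 + 125 + 325 = 559
Since 559 < 1625, 1625 is deficient.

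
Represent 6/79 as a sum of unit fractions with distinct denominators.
1/14 + 1/222 + 1/61383

Greedy algorithm:
6/79: ceiling(79/6) = 14, use 1/14
5/1106: ceiling(1106/5) = 222, use 1/222
1/61383: ceiling(61383/1) = 61383, use 1/61383
Result: 6/79 = 1/14 + 1/222 + 1/61383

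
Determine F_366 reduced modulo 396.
8

Matrix identity: Q^n = [[F_(n+1), F_n], [F_n, F_(n-1)]] with Q = [[1,1],[1,0]].
n = 366 = 101101110₂. Square-and-multiply, entries mod 396:
Q^1 = [[1,1],[1,0]]
Q^2 = (Q^1)² = [[2,1],[1,1]]
Q^5 = (Q^2)²·Q = [[8,5],[5,3]]
Q^11 = (Q^5)²·Q = [[144,89],[89,55]]
Q^22 = (Q^11)² = [[145,287],[287,254]]
Q^45 = (Q^22)²·Q = [[107,38],[38,69]]
Q^91 = (Q^45)²·Q = [[177,221],[221,352]]
Q^183 = (Q^91)²·Q = [[267,178],[178,89]]
Q^366 = (Q^183)² = [[13,8],[8,5]]
F_366 mod 396 = Q^366[0][1] = 8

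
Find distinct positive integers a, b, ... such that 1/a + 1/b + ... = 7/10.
1/2 + 1/5

Greedy algorithm:
7/10: ceiling(10/7) = 2, use 1/2
1/5: ceiling(5/1) = 5, use 1/5
Result: 7/10 = 1/2 + 1/5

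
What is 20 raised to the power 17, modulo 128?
0

Repeated squaring. Binary of 17 = 10001.
20^1 ≡ 20 (mod 128); 20^2 ≡ 16 (mod 128); 20^4 ≡ 0 (mod 128); 20^8 ≡ 0 (mod 128); 20^16 ≡ 0 (mod 128)
20^17 = 20^1 × 20^16 ≡ 0 (mod 128)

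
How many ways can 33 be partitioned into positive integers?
10143

p(n) counts ways to write n as a sum of positive integers (order ignored).
Euler's pentagonal recurrence: p(k) = p(k-1) + p(k-2) - p(k-5) - p(k-7) + p(k-12) + p(k-15) - ... (offsets j(3j∓1)/2, signs ++--, p(0)=1, p(<0)=0).
DP table for k = 0..32: p(0)=1, p(1)=1, p(2)=2, p(3)=3, p(4)=5, p(5)=7, p(6)=11, p(7)=15, p(8)=22, p(9)=30, p(10)=42, p(11)=56, p(12)=77, p(13)=101, p(14)=135, p(15)=176, p(16)=231, p(17)=297, p(18)=385, p(19)=490, p(20)=627, p(21)=792, p(22)=1002, p(23)=1255, p(24)=1575, p(25)=1958, p(26)=2436, p(27)=3010, p(28)=3718, p(29)=4565, p(30)=5604, p(31)=6842, p(32)=8349.
Final step: p(33) = p(32) + p(31) - p(28) - p(26) + p(21) + p(18) - p(11) - p(7)
= 8349 + 6842 - 3718 - 2436 + 792 + 385 - 56 - 15
= 10143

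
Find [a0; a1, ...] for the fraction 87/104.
[0; 1, 5, 8, 2]

Euclidean algorithm steps:
87 = 0 × 104 + 87
104 = 1 × 87 + 17
87 = 5 × 17 + 2
17 = 8 × 2 + 1
2 = 2 × 1 + 0
Continued fraction: [0; 1, 5, 8, 2]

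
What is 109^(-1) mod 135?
109

gcd(109, 135) = 1, so the inverse exists.
Extended Euclidean algorithm on (135, 109):
135 = 1 × 109 + 26  ⟹  26 = (1)·135 + (-1)·109
109 = 4 × 26 + 5  ⟹  5 = (-4)·135 + (5)·109
26 = 5 × 5 + 1  ⟹  1 = (21)·135 + (-26)·109
So (-26)·109 ≡ 1 (mod 135), i.e. 109^(-1) ≡ -26 ≡ 109 (mod 135).
Check: 109 × 109 = 11881 ≡ 1 (mod 135)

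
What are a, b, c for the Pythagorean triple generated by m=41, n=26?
(1005, 2132, 2357)

Euclid's formula: a = m² - n², b = 2mn, c = m² + n²
m = 41, n = 26
a = 41² - 26² = 1681 - 676 = 1005
b = 2 × 41 × 26 = 2132
c = 41² + 26² = 1681 + 676 = 2357
Verification: 1005² + 2132² = 1010025 + 4545424 = 5555449 = 2357² ✓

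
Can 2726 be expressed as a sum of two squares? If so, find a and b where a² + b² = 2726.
Not possible

Factorization: 2726 = 2 × 29 × 47
By Fermat: n is sum of two squares iff every prime p ≡ 3 (mod 4) appears to even power.
Prime(s) ≡ 3 (mod 4) with odd exponent: [(47, 1)]
Therefore 2726 cannot be expressed as a² + b².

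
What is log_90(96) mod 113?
93

Baby-step giant-step with step n = ⌈√113⌉ = 11.
Baby steps 90^j mod 113 (j:value) for j=0..10: 0:1, 1:90, 2:77, 3:37, 4:53, 5:24, 6:13, 7:40, 8:97, 9:29, 10:11.
Giant-step multiplier: 90^(-11) ≡ 90^(112-11) = 90^101 ≡ 46 (mod 113).
Giant steps γ_i = 96·46^i mod 113: γ_0=96, γ_1=9, γ_2=75, γ_3=60, γ_4=48, γ_5=61, γ_6=94, γ_7=30, γ_8=24 (in table at j=5).
x = i·n + j = 8·11 + 5 = 93.
Check: 90^93 ≡ 96 (mod 113).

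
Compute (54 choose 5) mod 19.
17

Using Lucas' theorem:
Write n=54 and k=5 in base 19:
n in base 19: [2, 16]
k in base 19: [0, 5]
C(54,5) mod 19 = ∏ C(n_i, k_i) mod 19
Digit binomials (mod 19): C(2,0) = 1; C(16,5) = 4368 ≡ 17
Product: 1 × 17 = 17 ≡ 17 (mod 19)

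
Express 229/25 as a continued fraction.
[9; 6, 4]

Euclidean algorithm steps:
229 = 9 × 25 + 4
25 = 6 × 4 + 1
4 = 4 × 1 + 0
Continued fraction: [9; 6, 4]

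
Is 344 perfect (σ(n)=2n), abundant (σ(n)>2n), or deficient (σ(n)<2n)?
deficient

Proper divisors of 344: sum = 1 + 2 + 4 + 8 + 43 + 86 + 172 = 316
Since 316 < 344, 344 is deficient.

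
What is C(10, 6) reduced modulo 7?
0

Using Lucas' theorem:
Write n=10 and k=6 in base 7:
n in base 7: [1, 3]
k in base 7: [0, 6]
C(10,6) mod 7 = ∏ C(n_i, k_i) mod 7
Digit binomials (mod 7): C(1,0) = 1; C(3,6) = 0 (k_i > n_i)
Product: 1 × 0 = 0 ≡ 0 (mod 7)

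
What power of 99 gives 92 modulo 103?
94

Baby-step giant-step with step n = ⌈√103⌉ = 11.
Baby steps 99^j mod 103 (j:value) for j=0..10: 0:1, 1:99, 2:16, 3:39, 4:50, 5:6, 6:79, 7:96, 8:28, 9:94, 10:36.
Giant-step multiplier: 99^(-11) ≡ 99^(102-11) = 99^91 ≡ 5 (mod 103).
Giant steps γ_i = 92·5^i mod 103: γ_0=92, γ_1=48, γ_2=34, γ_3=67, γ_4=26, γ_5=27, γ_6=32, γ_7=57, γ_8=79 (in table at j=6).
x = i·n + j = 8·11 + 6 = 94.
Check: 99^94 ≡ 92 (mod 103).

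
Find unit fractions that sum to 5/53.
1/11 + 1/292 + 1/170236

Greedy algorithm:
5/53: ceiling(53/5) = 11, use 1/11
2/583: ceiling(583/2) = 292, use 1/292
1/170236: ceiling(170236/1) = 170236, use 1/170236
Result: 5/53 = 1/11 + 1/292 + 1/170236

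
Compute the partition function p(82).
20506255

p(n) counts ways to write n as a sum of positive integers (order ignored).
Euler's pentagonal recurrence: p(k) = p(k-1) + p(k-2) - p(k-5) - p(k-7) + p(k-12) + p(k-15) - ... (offsets j(3j∓1)/2, signs ++--, p(0)=1, p(<0)=0).
DP table for k = 0..81: p(0)=1, p(1)=1, p(2)=2, p(3)=3, p(4)=5, p(5)=7, p(6)=11, p(7)=15, p(8)=22, p(9)=30, p(10)=42, p(11)=56, p(12)=77, p(13)=101, p(14)=135, p(15)=176, p(16)=231, p(17)=297, p(18)=385, p(19)=490, p(20)=627, p(21)=792, p(22)=1002, p(23)=1255, p(24)=1575, p(25)=1958, p(26)=2436, p(27)=3010, p(28)=3718, p(29)=4565, p(30)=5604, p(31)=6842, p(32)=8349, p(33)=10143, p(34)=12310, p(35)=14883, p(36)=17977, p(37)=21637, p(38)=26015, p(39)=31185, p(40)=37338, p(41)=44583, p(42)=53174, p(43)=63261, p(44)=75175, p(45)=89134, p(46)=105558, p(47)=124754, p(48)=147273, p(49)=173525, p(50)=204226, p(51)=239943, p(52)=281589, p(53)=329931, p(54)=386155, p(55)=451276, p(56)=526823, p(57)=614154, p(58)=715220, p(59)=831820, p(60)=966467, p(61)=1121505, p(62)=1300156, p(63)=1505499, p(64)=1741630, p(65)=2012558, p(66)=2323520, p(67)=2679689, p(68)=3087735, p(69)=3554345, p(70)=4087968, p(71)=4697205, p(72)=5392783, p(73)=6185689, p(74)=7089500, p(75)=8118264, p(76)=9289091, p(77)=10619863, p(78)=12132164, p(79)=13848650, p(80)=15796476, p(81)=18004327.
Final step: p(82) = p(81) + p(80) - p(77) - p(75) + p(70) + p(67) - p(60) - p(56) + p(47) + p(42) - p(31) - p(25) + p(12) + p(5)
= 18004327 + 15796476 - 10619863 - 8118264 + 4087968 + 2679689 - 966467 - 526823 + 124754 + 53174 - 6842 - 1958 + 77 + 7
= 20506255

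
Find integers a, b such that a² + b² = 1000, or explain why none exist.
10² + 30² (a=10, b=30)

Factorization: 1000 = 2^3 × 5^3
By Fermat: n is sum of two squares iff every prime p ≡ 3 (mod 4) appears to even power.
All primes ≡ 3 (mod 4) appear to even power.
Search a = 0, 1, 2, … for 1000 - a² a perfect square: first hit at a = 10: 1000 - 100 = 900 = 30².
1000 = 10² + 30² = 100 + 900 ✓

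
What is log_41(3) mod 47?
32

Baby-step giant-step with step n = ⌈√47⌉ = 7.
Baby steps 41^j mod 47 (j:value) for j=0..6: 0:1, 1:41, 2:36, 3:19, 4:27, 5:26, 6:32.
Giant-step multiplier: 41^(-7) ≡ 41^(46-7) = 41^39 ≡ 35 (mod 47).
Giant steps γ_i = 3·35^i mod 47: γ_0=3, γ_1=11, γ_2=9, γ_3=33, γ_4=27 (in table at j=4).
x = i·n + j = 4·7 + 4 = 32.
Check: 41^32 ≡ 3 (mod 47).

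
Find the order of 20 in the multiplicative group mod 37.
36

37 is prime, so ord(20) divides φ(37) = 36.
Divisors of 36: 1, 2, 3, 4, 6, 9, 12, 18, 36.
Repeated squaring: 20^1 ≡ 20, 20^2 ≡ 30, 20^4 ≡ 12, 20^8 ≡ 33, 20^16 ≡ 16, 20^32 ≡ 34 (mod 37).
Test 20^d mod 37 for each divisor d in increasing order:
20^1 ≡ 20
20^2 ≡ 30
20^3 = 20^2·20^1 ≡ 8
20^4 ≡ 12
20^6 = 20^4·20^2 ≡ 27
20^9 = 20^8·20^1 ≡ 31
20^12 = 20^8·20^4 ≡ 26
20^18 = 20^16·20^2 ≡ 36
20^36 = 20^32·20^4 ≡ 1  ← first divisor giving 1
The order is 36.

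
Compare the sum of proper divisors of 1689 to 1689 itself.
deficient

Proper divisors of 1689: sum = 1 + 3 + 563 = 567
Since 567 < 1689, 1689 is deficient.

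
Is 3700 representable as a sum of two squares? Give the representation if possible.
10² + 60² (a=10, b=60)

Factorization: 3700 = 2^2 × 5^2 × 37
By Fermat: n is sum of two squares iff every prime p ≡ 3 (mod 4) appears to even power.
All primes ≡ 3 (mod 4) appear to even power.
Search a = 0, 1, 2, … for 3700 - a² a perfect square: first hit at a = 10: 3700 - 100 = 3600 = 60².
3700 = 10² + 60² = 100 + 3600 ✓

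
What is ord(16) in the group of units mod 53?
13

53 is prime, so ord(16) divides φ(53) = 52.
Divisors of 52: 1, 2, 4, 13, 26, 52.
Repeated squaring: 16^1 ≡ 16, 16^2 ≡ 44, 16^4 ≡ 28, 16^8 ≡ 42, 16^16 ≡ 15, 16^32 ≡ 13 (mod 53).
Test 16^d mod 53 for each divisor d in increasing order:
16^1 ≡ 16
16^2 ≡ 44
16^4 ≡ 28
16^13 = 16^8·16^4·16^1 ≡ 1  ← first divisor giving 1
The order is 13.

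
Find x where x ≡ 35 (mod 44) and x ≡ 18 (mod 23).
915

Using Chinese Remainder Theorem:
M = 44 × 23 = 1012
M1 = 23, M2 = 44
y1 = 23^(-1) mod 44 = 23
y2 = 44^(-1) mod 23 = 11
x = (35×23×23 + 18×44×11) mod 1012 = 915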